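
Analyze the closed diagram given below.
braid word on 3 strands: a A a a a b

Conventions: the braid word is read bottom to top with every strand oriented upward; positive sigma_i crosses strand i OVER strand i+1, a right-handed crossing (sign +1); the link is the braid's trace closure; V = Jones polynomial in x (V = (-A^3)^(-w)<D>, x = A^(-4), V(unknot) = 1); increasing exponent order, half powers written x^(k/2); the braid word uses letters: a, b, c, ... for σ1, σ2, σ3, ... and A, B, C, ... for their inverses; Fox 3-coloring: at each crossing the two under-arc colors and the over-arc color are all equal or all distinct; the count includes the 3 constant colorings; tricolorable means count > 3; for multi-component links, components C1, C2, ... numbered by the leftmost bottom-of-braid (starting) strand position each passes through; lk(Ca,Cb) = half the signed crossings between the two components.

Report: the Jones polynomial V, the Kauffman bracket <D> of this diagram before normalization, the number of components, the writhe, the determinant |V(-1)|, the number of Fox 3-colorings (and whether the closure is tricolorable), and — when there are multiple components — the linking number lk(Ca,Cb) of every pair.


Jones polynomial: V(x) = x + x^3 - x^4
<D> = -A^-4 + 1 + A^8; writhe +4
components 1, writhe +4 (6 crossings)
3-colorings: 9 of 3^6, det 3 — tricolorable
note: w = +4 (over 6 crossings) is diagram-only; (-A^3)^(-4) removes it from V


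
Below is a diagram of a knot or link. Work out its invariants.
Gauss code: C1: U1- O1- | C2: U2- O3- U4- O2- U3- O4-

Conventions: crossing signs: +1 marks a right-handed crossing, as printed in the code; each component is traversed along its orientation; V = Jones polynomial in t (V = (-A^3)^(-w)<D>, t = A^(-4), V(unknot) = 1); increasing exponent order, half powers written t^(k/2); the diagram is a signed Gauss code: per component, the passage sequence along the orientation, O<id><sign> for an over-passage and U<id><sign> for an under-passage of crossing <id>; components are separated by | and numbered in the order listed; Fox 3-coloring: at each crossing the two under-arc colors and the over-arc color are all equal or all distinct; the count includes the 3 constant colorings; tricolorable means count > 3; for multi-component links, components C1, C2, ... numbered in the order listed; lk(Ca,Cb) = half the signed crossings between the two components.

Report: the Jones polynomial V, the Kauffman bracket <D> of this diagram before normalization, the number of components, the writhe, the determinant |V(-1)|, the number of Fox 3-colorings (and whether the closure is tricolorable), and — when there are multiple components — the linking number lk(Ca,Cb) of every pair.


V = t^(-9/2) - t^(-5/2) - t^(-3/2) - t^(-1/2)
<D> = -A^-10 - A^-6 - A^-2 + A^6 (w = -4)
2 components over 4 crossings, w = -4
lk(C1,C2): 0
27 Fox colorings among 3^4, |V(-1)| = 0: tricolorable
why: w = -4 shifts under R1 moves; the (-A^3)^(4) factor cancels that in V


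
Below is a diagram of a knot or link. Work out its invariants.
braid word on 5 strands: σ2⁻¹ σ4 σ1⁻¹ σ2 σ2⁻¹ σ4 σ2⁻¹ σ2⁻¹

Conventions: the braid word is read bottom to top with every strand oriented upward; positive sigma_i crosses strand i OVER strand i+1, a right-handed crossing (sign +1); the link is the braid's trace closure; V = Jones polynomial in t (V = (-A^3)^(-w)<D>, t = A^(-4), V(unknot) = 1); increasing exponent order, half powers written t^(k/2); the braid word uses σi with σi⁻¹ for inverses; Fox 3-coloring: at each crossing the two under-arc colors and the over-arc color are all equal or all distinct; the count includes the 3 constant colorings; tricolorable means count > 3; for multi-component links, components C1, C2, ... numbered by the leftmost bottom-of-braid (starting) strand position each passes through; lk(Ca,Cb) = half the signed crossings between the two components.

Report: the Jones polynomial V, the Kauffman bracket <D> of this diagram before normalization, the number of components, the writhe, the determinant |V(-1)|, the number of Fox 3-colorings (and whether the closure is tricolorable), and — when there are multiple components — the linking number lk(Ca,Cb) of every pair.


V = -t^-4 + t^-1 + 2 + t + t^2
<D> = A^-14 + A^-10 + 2A^-6 + A^-2 - A^10 (w = -2)
3 components over 8 crossings, w = -2
lk(C1,C2): 0
lk(C1,C3) = 0
linking number lk(C2,C3) = +1
27 Fox colorings among 3^8, |V(-1)| = 0: tricolorable
why: the span of V is 6, within the link bound 8 + 3 - 1


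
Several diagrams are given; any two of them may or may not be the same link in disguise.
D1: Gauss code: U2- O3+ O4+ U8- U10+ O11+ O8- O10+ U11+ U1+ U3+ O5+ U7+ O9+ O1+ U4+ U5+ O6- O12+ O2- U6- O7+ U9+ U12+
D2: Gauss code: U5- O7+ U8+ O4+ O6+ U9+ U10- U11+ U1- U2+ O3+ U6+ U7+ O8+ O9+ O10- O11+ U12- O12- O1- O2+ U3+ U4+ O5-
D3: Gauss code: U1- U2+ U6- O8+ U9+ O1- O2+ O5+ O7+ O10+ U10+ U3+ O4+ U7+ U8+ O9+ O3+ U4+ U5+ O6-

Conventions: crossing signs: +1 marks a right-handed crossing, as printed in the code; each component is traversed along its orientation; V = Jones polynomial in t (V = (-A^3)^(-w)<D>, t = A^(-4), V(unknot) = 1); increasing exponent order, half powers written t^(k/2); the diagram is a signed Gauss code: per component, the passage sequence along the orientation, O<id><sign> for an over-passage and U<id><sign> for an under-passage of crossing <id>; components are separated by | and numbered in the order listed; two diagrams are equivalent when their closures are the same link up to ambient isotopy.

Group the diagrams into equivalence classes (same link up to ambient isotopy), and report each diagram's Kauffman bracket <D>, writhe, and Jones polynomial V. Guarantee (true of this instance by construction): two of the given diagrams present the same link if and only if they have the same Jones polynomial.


grouping into links: {D1, D2, D3}
V(D1) = t^2 + t^4 - t^5 + t^6 - t^7  (w +6, c 12, <D> = -A^-10 + A^-6 - A^-2 + A^2 + A^10)
D2 (bracket -A^-16 + A^-12 - A^-8 + A^-4 + A^4; 12 crossings at w = +4): V = t^2 + t^4 - t^5 + t^6 - t^7
D3 (bracket -A^-10 + A^-6 - A^-2 + A^2 + A^10; 10 crossings at w = +6): V = t^2 + t^4 - t^5 + t^6 - t^7
why: one V(t) for all 3 diagrams — one class (guaranteed)


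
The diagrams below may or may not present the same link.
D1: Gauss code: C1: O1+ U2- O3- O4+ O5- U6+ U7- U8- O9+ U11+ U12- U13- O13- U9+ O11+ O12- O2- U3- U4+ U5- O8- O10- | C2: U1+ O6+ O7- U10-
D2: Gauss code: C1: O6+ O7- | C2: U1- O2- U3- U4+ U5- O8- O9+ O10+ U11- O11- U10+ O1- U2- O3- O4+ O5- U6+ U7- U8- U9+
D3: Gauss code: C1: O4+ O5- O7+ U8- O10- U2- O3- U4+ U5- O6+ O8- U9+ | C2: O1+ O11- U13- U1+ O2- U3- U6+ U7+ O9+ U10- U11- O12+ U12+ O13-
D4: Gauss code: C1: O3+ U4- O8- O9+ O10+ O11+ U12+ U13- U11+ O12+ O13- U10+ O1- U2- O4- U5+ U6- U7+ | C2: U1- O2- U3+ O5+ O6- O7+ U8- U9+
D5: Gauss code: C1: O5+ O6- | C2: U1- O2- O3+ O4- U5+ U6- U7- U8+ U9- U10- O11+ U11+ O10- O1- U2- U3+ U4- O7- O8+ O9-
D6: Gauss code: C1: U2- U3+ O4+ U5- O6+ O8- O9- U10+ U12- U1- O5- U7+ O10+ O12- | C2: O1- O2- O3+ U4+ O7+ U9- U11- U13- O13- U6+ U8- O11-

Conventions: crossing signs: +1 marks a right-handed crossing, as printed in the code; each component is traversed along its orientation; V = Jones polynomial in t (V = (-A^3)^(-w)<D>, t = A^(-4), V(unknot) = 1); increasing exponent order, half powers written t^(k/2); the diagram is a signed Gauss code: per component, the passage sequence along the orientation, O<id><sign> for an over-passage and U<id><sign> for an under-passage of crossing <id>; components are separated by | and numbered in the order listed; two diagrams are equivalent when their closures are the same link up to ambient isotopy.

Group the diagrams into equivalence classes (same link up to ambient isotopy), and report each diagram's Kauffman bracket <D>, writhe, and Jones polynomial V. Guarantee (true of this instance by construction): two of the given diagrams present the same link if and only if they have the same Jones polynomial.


grouping into links: {D1, D2, D5} | {D3, D4, D6}
V(D1) = t^(-9/2) - t^(-5/2) - t^(-3/2) - t^(-1/2)  (w -3, c 13, <D> = A^-7 + A^-3 + A - A^9)
V(D2) = t^(-9/2) - t^(-5/2) - t^(-3/2) - t^(-1/2)  (w -3, c 11, <D> = A^-7 + A^-3 + A - A^9)
V(D3) = t^(-7/2) - 2t^(-5/2) + t^(-3/2) - 2t^(-1/2) + t^(1/2) - t^(3/2)  (w -1, c 13, <D> = A^-9 - A^-5 + 2A^-1 - A^3 + 2A^7 - A^11)
V(D4) = t^(-7/2) - 2t^(-5/2) + t^(-3/2) - 2t^(-1/2) + t^(1/2) - t^(3/2)  [13 crossings, <D> = A^-3 - A + 2A^5 - A^9 + 2A^13 - A^17, w = +1]
V(D5) = t^(-9/2) - t^(-5/2) - t^(-3/2) - t^(-1/2)  [11 crossings, <D> = A^-7 + A^-3 + A - A^9, w = -3]
D6 (bracket A^-15 - A^-11 + 2A^-7 - A^-3 + 2A - A^5; 13 crossings at w = -3): V = t^(-7/2) - 2t^(-5/2) + t^(-3/2) - 2t^(-1/2) + t^(1/2) - t^(3/2)
why: 2 values of V(t) split the 6 diagrams


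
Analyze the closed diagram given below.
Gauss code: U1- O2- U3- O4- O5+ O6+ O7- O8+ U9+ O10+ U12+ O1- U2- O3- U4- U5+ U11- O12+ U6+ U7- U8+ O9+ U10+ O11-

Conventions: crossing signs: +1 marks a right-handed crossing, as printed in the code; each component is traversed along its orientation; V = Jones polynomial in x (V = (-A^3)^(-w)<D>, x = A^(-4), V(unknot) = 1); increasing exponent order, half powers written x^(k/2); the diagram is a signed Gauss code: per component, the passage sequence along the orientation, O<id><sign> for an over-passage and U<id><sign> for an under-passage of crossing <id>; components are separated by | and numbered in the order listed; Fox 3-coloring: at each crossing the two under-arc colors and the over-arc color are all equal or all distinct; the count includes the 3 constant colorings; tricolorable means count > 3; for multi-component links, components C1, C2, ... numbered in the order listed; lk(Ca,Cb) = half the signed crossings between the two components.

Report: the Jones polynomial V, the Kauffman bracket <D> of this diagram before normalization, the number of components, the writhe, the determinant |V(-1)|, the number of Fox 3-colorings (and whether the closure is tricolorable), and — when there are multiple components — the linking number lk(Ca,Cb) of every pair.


V = x^-4 - 2x^-3 + 3x^-2 - 4x^-1 + 5 - 4x + 3x^2 - 2x^3 + x^4
<D> = A^-16 - 2A^-12 + 3A^-8 - 4A^-4 + 5 - 4A^4 + 3A^8 - 2A^12 + A^16 (w = 0)
1 component over 12 crossings, w = 0
3 Fox colorings among 3^12, |V(-1)| = 25: not tricolorable
why: w = 0 (over 12 crossings) is diagram-only; (-A^3)^(0) removes it from V


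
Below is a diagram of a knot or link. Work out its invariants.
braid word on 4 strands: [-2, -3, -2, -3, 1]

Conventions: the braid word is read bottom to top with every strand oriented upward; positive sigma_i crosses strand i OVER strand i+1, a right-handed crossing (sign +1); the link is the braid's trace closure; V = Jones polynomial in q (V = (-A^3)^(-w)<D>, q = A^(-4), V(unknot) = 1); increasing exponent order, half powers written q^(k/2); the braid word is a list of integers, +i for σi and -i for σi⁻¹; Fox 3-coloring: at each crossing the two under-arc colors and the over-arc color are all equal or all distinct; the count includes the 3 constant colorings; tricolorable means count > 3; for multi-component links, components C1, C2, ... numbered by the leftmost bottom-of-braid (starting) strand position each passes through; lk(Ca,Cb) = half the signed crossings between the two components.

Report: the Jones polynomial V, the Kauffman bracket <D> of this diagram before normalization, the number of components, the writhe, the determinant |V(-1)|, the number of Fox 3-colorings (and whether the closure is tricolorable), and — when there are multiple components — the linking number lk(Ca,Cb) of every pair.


Jones polynomial: V(q) = -q^-4 + q^-3 + q^-1
<D> = -A^-5 - A^3 + A^7; writhe -3
components 1, writhe -3 (5 crossings)
3-colorings: 9 of 3^5, det 3 — tricolorable
note: V spans 3 powers of q: at least 3 crossings in any diagram


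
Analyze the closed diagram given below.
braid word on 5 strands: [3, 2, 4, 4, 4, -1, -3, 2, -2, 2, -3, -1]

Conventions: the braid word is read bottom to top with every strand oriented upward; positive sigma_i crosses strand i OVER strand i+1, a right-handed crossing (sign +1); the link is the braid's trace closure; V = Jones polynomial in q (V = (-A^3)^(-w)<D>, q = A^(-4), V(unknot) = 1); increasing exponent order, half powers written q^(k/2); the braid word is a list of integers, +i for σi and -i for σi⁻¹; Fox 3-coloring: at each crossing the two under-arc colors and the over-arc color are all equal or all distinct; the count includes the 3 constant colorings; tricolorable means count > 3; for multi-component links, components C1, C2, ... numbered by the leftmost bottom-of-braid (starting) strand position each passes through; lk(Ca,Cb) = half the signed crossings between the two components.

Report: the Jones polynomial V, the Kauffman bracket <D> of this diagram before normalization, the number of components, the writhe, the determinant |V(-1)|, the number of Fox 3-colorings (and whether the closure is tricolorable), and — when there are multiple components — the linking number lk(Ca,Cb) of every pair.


V(q) = q^-1 - 1 + 2q - 3q^2 + 3q^3 - 2q^4 + 2q^5 - q^6
bracket: -A^-18 + 2A^-14 - 2A^-10 + 3A^-6 - 3A^-2 + 2A^2 - A^6 + A^10, w = +2
1 component, writhe +2, over 12 crossings
det 15, colorings 9 of 3^12 — tricolorable
observation: the word shrinks to σ3 σ2 σ4 σ4 σ4 σ1⁻¹ σ3⁻¹ σ2 σ3⁻¹ σ1⁻¹ after cancelling


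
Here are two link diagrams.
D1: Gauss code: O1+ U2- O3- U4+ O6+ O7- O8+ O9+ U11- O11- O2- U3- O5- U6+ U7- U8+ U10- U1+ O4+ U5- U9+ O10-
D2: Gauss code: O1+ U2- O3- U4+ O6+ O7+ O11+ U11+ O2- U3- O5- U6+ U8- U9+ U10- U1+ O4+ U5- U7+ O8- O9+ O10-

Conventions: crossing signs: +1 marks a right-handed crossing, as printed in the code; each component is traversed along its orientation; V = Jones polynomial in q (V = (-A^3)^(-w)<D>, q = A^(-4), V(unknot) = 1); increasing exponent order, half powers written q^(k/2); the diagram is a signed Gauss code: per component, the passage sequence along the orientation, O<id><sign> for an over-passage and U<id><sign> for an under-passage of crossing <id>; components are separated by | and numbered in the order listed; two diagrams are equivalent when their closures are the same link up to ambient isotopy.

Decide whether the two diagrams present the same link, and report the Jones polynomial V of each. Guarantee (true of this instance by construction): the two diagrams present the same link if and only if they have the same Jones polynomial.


equivalent: yes
D1 (bracket -A^-11 + A^-7 - A^-3 + A - A^5; 11 crossings at w = -1): V = q^-2 - q^-1 + 1 - q + q^2
D2 (bracket -A^-5 + A^-1 - A^3 + A^7 - A^11; 11 crossings at w = +1): V = q^-2 - q^-1 + 1 - q + q^2
key observation: all 2 diagrams share one V(q), hence one class


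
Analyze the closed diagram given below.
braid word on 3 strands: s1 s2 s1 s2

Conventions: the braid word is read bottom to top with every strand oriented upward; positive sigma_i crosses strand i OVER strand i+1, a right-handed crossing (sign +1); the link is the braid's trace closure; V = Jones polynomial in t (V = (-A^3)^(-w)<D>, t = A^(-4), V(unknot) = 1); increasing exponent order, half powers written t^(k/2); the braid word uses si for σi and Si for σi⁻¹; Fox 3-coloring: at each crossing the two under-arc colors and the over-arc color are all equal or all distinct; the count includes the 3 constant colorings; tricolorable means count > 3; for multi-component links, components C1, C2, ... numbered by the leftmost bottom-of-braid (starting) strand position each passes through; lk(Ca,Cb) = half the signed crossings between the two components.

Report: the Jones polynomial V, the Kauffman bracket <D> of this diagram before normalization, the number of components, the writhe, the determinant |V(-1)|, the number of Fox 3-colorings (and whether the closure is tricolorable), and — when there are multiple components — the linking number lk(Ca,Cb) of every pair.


V(t) = t + t^3 - t^4
bracket: -A^-4 + 1 + A^8, w = +4
1 component, writhe +4, over 4 crossings
det 3, colorings 9 of 3^4 — tricolorable
observation: V spans 3 powers of t: at least 3 crossings in any diagram


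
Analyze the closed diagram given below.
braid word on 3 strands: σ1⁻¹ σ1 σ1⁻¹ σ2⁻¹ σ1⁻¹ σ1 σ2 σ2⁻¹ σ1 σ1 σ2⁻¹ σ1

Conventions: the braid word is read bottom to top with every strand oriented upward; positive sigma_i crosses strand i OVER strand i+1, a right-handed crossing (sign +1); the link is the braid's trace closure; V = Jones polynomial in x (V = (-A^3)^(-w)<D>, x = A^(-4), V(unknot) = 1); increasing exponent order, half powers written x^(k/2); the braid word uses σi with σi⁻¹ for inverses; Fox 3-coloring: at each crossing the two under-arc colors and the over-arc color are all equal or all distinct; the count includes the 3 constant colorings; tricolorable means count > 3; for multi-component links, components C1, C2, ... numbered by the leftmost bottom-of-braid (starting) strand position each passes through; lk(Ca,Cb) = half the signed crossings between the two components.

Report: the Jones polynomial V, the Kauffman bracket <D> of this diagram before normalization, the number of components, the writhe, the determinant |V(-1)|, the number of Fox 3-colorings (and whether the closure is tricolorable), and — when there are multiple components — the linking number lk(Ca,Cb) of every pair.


Jones polynomial: V(x) = x^-2 + 2 + x^2
<D> = A^-8 + 2 + A^8; writhe 0
components 3, writhe 0 (12 crossings)
linking number lk(C1,C2) = 0
lk(C1,C3): -1
lk(C2,C3) = +1
3-colorings: 3 of 3^12, det 4 — not tricolorable
note: det 4 = |V(-1)|; not divisible by 3, so not tricolorable


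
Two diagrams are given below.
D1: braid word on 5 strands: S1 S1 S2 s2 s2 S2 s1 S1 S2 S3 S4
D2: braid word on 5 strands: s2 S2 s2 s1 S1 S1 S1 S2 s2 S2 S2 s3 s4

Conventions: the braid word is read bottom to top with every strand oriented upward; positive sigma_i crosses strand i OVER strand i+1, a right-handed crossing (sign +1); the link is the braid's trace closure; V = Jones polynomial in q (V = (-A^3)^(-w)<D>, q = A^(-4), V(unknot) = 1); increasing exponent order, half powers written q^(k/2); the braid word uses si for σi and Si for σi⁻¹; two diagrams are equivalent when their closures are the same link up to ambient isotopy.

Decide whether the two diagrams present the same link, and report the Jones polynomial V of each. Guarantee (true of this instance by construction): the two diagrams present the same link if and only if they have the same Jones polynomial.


equivalent: yes
D1 (bracket A^-13 + A^-5; 11 crossings at w = -5): V = -q^(-5/2) - q^(-1/2)
D2 (bracket A^-1 + A^7; 13 crossings at w = -1): V = -q^(-5/2) - q^(-1/2)
key observation: all 2 diagrams share one V(q), hence one class


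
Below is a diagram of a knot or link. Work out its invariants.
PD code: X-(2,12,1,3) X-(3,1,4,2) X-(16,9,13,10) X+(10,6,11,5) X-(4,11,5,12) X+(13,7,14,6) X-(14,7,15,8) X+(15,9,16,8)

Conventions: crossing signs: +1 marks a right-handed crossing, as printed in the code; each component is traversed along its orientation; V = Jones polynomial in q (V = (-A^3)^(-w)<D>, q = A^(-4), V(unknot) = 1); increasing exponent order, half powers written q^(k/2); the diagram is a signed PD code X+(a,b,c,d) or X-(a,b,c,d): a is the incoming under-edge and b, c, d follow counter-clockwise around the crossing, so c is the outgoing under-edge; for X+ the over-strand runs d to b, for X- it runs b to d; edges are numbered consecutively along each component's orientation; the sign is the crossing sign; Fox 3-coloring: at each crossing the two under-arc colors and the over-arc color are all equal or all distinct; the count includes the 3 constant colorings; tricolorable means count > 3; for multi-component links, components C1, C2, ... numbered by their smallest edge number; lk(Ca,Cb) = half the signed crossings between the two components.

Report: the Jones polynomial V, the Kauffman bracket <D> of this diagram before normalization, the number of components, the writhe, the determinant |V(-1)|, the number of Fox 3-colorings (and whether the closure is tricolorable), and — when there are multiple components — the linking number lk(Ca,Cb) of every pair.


Jones polynomial: V(q) = q^-3 + q^-2 + q^-1 + 1
<D> = A^-6 + A^-2 + A^2 + A^6; writhe -2
components 3, writhe -2 (8 crossings)
linking number lk(C1,C2) = -1
lk(C1,C3): 0
lk(C2,C3) = 0
3-colorings: 9 of 3^8, det 0 — tricolorable
note: summing lk over 3 pairs gives -1


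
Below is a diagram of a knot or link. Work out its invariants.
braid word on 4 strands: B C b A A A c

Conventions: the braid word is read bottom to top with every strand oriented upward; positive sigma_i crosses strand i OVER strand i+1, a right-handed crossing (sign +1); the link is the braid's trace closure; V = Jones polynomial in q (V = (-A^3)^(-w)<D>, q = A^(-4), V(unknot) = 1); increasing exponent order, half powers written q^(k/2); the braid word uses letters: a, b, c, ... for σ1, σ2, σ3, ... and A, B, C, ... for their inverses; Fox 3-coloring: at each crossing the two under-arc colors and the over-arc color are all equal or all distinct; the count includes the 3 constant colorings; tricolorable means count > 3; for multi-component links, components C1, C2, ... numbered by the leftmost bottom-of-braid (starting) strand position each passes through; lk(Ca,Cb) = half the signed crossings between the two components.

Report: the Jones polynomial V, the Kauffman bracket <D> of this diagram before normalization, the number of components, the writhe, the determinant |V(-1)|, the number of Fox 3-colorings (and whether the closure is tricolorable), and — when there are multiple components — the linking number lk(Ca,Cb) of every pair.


V(q) = -q^-4 + q^-3 + q^-1
bracket: -A^-5 - A^3 + A^7, w = -3
1 component, writhe -3, over 7 crossings
det 3, colorings 9 of 3^7 — tricolorable
observation: w = -3 shifts under R1 moves; the (-A^3)^(3) factor cancels that in V


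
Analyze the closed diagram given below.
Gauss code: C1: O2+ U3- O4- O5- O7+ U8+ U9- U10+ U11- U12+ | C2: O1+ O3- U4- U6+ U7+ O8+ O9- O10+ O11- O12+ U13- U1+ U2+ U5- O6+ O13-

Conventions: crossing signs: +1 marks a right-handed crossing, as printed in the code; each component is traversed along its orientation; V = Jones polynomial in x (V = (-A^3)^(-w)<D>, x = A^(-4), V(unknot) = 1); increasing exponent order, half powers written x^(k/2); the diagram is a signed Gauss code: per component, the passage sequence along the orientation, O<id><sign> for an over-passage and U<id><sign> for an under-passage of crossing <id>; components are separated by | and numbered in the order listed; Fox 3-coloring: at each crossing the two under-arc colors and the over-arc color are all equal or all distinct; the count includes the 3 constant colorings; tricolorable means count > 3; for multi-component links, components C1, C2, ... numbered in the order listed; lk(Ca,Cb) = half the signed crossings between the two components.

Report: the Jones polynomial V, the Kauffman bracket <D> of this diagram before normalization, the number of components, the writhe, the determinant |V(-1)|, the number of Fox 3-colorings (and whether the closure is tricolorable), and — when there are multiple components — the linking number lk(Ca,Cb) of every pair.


Jones polynomial: V(x) = -x^(-3/2) + x^(-1/2) - 2x^(1/2) + x^(3/2) - 2x^(5/2) + x^(7/2)
<D> = -A^-11 + 2A^-7 - A^-3 + 2A - A^5 + A^9; writhe +1
components 2, writhe +1 (13 crossings)
linking number lk(C1,C2) = 0
3-colorings: 3 of 3^13, det 8 — not tricolorable
note: summing lk over 1 pair gives 0


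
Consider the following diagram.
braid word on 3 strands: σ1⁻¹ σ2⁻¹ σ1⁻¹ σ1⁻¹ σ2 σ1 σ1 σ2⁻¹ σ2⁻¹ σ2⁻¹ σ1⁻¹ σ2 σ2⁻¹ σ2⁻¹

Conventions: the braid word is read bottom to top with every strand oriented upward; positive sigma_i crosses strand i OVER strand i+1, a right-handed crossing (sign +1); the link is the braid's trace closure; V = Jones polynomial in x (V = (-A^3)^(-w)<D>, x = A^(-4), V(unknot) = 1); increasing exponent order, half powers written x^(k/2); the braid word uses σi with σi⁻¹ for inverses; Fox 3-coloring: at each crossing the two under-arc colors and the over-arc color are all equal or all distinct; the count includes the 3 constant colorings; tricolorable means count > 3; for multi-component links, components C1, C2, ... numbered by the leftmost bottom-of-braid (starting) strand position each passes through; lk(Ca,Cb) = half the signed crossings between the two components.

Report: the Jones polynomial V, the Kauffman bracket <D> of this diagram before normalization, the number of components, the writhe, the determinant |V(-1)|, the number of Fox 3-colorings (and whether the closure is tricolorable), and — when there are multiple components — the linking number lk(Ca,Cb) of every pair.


V = x^-8 - 2x^-7 + x^-6 - 2x^-5 + 2x^-4 + x^-2
<D> = A^-10 + 2A^-2 - 2A^2 + A^6 - 2A^10 + A^14 (w = -6)
1 component over 14 crossings, w = -6
27 Fox colorings among 3^14, |V(-1)| = 9: tricolorable
why: free reduction leaves σ1⁻¹ σ2⁻¹ σ1⁻¹ σ1⁻¹ σ2 σ1 σ1 σ2⁻¹ σ2⁻¹ σ2⁻¹ σ1⁻¹ σ2⁻¹ of the original 14 letters


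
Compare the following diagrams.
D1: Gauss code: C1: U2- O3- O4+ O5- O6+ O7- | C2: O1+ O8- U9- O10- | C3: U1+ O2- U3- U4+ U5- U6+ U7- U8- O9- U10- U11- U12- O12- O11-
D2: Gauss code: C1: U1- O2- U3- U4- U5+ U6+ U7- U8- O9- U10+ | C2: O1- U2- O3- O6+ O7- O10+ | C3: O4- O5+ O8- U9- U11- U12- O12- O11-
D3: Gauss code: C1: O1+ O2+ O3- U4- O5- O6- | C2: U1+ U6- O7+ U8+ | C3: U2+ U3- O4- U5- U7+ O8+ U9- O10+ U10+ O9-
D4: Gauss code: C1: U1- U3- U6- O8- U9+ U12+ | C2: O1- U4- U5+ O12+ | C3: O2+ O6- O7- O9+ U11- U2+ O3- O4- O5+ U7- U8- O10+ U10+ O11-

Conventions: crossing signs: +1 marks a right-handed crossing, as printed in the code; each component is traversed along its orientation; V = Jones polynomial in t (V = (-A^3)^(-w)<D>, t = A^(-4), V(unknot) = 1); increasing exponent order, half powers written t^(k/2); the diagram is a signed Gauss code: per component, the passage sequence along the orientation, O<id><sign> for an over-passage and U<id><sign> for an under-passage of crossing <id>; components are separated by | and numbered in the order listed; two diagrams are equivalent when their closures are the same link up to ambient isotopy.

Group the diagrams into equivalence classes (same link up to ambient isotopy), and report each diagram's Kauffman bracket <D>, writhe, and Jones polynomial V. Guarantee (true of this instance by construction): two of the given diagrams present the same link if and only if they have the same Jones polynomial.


equivalence classes: {D1, D2} | {D3} | {D4}
D1 (bracket A^-14 + 2A^-6 + A^2; 12 crossings at w = -6): V = t^-5 + 2t^-3 + t^-1
D2 (bracket A^-14 + 2A^-6 + A^2; 12 crossings at w = -6): V = t^-5 + 2t^-3 + t^-1
V(D3) = t^-2 + 2 + t^2  (w 0, c 10, <D> = A^-8 + 2 + A^8)
V(D4) = t^-3 + t^-2 + t^-1 + 1  [12 crossings, <D> = A^-6 + A^-2 + A^2 + A^6, w = -2]
key observation: comparing 4 Jones polynomials yields 3 groups


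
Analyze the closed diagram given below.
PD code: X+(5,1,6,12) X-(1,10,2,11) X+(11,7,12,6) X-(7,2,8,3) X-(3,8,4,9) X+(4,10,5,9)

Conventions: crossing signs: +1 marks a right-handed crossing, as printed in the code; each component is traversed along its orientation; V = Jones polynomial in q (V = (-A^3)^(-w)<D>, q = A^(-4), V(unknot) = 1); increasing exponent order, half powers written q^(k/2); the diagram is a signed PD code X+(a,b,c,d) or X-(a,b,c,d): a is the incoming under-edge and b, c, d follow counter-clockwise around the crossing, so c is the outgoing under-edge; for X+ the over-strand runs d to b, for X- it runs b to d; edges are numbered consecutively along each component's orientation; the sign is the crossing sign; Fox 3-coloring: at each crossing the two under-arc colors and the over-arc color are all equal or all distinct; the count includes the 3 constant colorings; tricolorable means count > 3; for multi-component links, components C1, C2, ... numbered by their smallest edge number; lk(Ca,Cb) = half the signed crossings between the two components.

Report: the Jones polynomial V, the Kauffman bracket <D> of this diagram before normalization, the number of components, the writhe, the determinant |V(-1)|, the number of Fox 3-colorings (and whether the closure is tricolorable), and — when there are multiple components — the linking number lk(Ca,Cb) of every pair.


Jones polynomial: V(q) = q^-2 - q^-1 + 1 - q + q^2
<D> = A^-8 - A^-4 + 1 - A^4 + A^8; writhe 0
components 1, writhe 0 (6 crossings)
3-colorings: 3 of 3^6, det 5 — not tricolorable
note: w = 0 shifts under R1 moves; the (-A^3)^(0) factor cancels that in V


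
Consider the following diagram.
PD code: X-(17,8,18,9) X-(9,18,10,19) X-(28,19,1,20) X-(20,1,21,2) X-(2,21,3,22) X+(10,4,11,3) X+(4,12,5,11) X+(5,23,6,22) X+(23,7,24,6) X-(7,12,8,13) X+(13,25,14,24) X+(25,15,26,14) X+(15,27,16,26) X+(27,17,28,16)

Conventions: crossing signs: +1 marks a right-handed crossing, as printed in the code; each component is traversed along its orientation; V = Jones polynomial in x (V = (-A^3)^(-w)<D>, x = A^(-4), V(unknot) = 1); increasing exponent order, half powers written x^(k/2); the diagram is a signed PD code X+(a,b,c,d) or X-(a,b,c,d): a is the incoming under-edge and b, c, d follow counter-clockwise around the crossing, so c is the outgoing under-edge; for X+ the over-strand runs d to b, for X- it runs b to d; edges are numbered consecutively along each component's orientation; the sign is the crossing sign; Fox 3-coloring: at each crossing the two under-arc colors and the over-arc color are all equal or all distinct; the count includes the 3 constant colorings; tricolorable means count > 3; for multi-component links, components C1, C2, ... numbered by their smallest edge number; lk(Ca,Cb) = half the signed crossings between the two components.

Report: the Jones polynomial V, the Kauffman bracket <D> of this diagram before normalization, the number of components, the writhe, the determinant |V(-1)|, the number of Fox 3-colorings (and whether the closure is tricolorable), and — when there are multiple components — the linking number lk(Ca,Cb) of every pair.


V = -x^-4 + 4x^-3 - 8x^-2 + 13x^-1 - 18 + 23x - 24x^2 + 23x^3 - 19x^4 + 13x^5 - 8x^6 + 4x^7 - x^8
<D> = -A^-26 + 4A^-22 - 8A^-18 + 13A^-14 - 19A^-10 + 23A^-6 - 24A^-2 + 23A^2 - 18A^6 + 13A^10 - 8A^14 + 4A^18 - A^22 (w = +2)
1 component over 14 crossings, w = +2
9 Fox colorings among 3^14, |V(-1)| = 159: tricolorable
why: w = +2 (over 14 crossings) is diagram-only; (-A^3)^(-2) removes it from V


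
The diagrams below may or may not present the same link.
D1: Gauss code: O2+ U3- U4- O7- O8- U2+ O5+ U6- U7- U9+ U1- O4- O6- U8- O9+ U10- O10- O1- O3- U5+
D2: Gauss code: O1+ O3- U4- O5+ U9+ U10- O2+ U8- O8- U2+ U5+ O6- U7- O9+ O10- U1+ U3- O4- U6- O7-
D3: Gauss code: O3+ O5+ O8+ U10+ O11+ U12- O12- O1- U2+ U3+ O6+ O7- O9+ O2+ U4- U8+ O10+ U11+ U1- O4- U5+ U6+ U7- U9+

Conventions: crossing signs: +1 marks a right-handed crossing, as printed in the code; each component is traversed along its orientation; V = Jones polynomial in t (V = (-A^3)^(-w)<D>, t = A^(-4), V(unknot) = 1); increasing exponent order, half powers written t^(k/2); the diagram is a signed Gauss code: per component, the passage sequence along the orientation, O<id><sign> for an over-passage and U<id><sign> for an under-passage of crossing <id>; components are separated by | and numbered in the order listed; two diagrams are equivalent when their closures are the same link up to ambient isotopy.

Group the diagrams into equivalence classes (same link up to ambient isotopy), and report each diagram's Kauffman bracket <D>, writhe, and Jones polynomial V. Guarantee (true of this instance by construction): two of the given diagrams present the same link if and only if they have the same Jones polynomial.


grouping into links: {D1} | {D2} | {D3}
V(D1) = t^-5 - 2t^-4 + 2t^-3 - 2t^-2 + 2t^-1 - 1 + t  (w -4, c 10, <D> = A^-16 - A^-12 + 2A^-8 - 2A^-4 + 2 - 2A^4 + A^8)
V(D2) = -t^-4 + t^-3 + t^-1  [10 crossings, <D> = A^-2 + A^6 - A^10, w = -2]
V(D3) = t - t^2 + 2t^3 - t^4 + t^5 - t^6  (w +4, c 12, <D> = -A^-12 + A^-8 - A^-4 + 2 - A^4 + A^8)
key observation: comparing 3 Jones polynomials yields 3 groups


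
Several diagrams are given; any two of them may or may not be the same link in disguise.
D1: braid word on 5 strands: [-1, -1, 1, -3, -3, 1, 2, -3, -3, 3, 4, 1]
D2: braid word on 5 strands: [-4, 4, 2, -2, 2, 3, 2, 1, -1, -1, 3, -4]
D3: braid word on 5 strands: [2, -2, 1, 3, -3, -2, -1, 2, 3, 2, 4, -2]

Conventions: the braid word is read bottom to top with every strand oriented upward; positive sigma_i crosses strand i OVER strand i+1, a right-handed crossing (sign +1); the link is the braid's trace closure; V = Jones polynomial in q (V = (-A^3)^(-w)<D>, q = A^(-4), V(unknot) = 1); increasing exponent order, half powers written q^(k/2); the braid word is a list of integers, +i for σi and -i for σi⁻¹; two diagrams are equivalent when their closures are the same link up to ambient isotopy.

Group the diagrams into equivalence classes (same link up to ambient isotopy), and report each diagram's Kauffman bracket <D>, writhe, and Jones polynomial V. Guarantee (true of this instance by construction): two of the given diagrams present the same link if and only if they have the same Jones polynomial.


grouping into links: {D1} | {D2} | {D3}
V(D1) = -q^-4 + q^-3 + q^-1  (w 0, c 12, <D> = A^4 + A^12 - A^16)
D2 (bracket -A^-10 + A^-6 + A^2; 12 crossings at w = +2): V = q + q^3 - q^4
D3 (bracket A^6; 12 crossings at w = +2): V = 1
why: V(q) takes 3 values over 3 diagrams, fixing the grouping


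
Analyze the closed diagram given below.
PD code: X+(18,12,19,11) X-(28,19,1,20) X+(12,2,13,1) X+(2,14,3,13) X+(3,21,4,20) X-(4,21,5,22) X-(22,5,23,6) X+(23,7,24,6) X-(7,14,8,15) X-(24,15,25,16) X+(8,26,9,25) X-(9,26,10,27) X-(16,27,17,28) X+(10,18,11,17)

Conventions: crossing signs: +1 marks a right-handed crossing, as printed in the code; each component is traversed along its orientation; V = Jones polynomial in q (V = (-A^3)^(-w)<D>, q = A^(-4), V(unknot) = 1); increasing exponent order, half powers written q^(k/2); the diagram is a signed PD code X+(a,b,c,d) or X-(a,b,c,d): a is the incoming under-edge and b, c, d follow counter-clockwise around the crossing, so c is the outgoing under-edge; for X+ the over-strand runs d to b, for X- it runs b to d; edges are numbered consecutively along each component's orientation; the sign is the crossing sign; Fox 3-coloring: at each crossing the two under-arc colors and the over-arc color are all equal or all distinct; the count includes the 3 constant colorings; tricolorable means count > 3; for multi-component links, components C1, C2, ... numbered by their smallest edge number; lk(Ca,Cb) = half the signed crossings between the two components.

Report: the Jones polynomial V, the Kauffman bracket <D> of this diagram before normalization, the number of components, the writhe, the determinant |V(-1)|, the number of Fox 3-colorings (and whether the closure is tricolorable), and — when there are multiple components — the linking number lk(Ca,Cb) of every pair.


V(q) = -q^-3 + 2q^-2 - 2q^-1 + 3 - 2q + 2q^2 - q^3
bracket: -A^-12 + 2A^-8 - 2A^-4 + 3 - 2A^4 + 2A^8 - A^12, w = 0
1 component, writhe 0, over 14 crossings
det 13, colorings 3 of 3^14 — not tricolorable
observation: w = 0 (over 14 crossings) is diagram-only; (-A^3)^(0) removes it from V


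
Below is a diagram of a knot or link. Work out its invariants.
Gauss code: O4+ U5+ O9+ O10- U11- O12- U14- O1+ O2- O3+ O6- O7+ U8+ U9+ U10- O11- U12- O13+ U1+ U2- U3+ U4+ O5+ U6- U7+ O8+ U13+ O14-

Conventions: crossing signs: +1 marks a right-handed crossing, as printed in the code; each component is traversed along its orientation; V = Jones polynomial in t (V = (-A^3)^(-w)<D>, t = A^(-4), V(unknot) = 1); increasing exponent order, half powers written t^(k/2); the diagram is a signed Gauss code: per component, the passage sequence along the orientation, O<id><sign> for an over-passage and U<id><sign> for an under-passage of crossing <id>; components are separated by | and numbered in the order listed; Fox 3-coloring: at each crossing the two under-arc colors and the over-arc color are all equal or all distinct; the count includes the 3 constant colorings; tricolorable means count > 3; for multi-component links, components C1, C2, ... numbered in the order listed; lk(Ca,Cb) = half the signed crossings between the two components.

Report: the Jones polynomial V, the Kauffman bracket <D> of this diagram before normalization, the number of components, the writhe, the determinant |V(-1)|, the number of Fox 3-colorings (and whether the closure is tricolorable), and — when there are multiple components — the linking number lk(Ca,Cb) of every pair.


Jones polynomial: V(t) = -t^-1 + 2 - t + 2t^2 - t^3 + t^4 - t^5
<D> = -A^-14 + A^-10 - A^-6 + 2A^-2 - A^2 + 2A^6 - A^10; writhe +2
components 1, writhe +2 (14 crossings)
3-colorings: 9 of 3^14, det 9 — tricolorable
note: V spans 6 powers of t: at least 6 crossings in any diagram


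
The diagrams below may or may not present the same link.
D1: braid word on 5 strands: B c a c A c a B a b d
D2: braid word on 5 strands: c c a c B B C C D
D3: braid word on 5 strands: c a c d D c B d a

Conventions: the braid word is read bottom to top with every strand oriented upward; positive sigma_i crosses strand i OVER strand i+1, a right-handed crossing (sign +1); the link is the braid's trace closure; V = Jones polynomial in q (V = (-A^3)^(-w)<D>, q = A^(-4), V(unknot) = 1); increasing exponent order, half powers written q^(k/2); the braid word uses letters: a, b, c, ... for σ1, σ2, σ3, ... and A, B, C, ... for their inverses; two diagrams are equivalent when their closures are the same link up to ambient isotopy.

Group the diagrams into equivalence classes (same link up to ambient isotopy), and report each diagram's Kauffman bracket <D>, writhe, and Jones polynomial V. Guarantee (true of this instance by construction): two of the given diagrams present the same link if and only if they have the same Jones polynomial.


classes: {D1, D3} | {D2}
V(D1) = -q^(3/2) - 2q^(7/2) + q^(9/2) - q^(11/2) + q^(13/2)  [11 crossings, <D> = -A^-11 + A^-7 - A^-3 + 2A + A^9, w = +5]
V(D2) = -q^(-5/2) - q^(-1/2)  [9 crossings, <D> = A^-1 + A^7, w = -1]
V(D3) = -q^(3/2) - 2q^(7/2) + q^(9/2) - q^(11/2) + q^(13/2)  [9 crossings, <D> = -A^-11 + A^-7 - A^-3 + 2A + A^9, w = +5]
note: comparing 3 Jones polynomials yields 2 groups


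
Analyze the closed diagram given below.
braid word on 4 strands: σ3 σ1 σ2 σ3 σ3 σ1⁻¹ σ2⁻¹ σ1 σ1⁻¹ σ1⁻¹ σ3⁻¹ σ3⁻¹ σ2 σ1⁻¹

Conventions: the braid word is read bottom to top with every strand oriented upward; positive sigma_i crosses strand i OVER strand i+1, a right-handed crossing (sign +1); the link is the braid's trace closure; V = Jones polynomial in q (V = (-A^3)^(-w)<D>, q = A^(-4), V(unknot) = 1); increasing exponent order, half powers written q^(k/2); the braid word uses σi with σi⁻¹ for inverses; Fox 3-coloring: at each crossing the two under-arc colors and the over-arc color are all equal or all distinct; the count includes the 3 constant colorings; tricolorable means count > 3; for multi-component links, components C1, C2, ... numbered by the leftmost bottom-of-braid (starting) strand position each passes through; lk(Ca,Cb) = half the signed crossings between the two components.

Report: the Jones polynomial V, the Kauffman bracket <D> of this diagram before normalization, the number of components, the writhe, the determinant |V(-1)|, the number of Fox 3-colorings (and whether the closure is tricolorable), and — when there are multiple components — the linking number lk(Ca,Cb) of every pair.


V(q) = -q^(-3/2) + q^(-1/2) - 2q^(1/2) + q^(3/2) - 2q^(5/2) + q^(7/2)
bracket: A^-14 - 2A^-10 + A^-6 - 2A^-2 + A^2 - A^6, w = 0
2 components, writhe 0, over 14 crossings
lk(C1,C2) = 0
det 8, colorings 3 of 3^14 — not tricolorable
observation: w = 0 (over 14 crossings) is diagram-only; (-A^3)^(0) removes it from V
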